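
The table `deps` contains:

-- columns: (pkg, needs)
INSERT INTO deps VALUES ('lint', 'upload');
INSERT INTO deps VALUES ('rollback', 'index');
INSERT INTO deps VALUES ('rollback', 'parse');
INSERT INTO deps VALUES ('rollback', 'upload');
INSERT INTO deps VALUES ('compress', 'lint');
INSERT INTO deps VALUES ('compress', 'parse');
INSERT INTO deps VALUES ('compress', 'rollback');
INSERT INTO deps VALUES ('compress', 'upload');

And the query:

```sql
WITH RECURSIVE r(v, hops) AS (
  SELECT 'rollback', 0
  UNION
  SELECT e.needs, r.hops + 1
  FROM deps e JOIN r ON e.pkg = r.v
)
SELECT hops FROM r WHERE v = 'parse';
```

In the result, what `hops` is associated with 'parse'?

1

Base: (rollback, hops=0).
Iteration 1: edges from {rollback} -> (index, hops=1), (parse, hops=1), (upload, hops=1).
Iteration 2: no outgoing edges from {index,parse,upload}; recursion stops.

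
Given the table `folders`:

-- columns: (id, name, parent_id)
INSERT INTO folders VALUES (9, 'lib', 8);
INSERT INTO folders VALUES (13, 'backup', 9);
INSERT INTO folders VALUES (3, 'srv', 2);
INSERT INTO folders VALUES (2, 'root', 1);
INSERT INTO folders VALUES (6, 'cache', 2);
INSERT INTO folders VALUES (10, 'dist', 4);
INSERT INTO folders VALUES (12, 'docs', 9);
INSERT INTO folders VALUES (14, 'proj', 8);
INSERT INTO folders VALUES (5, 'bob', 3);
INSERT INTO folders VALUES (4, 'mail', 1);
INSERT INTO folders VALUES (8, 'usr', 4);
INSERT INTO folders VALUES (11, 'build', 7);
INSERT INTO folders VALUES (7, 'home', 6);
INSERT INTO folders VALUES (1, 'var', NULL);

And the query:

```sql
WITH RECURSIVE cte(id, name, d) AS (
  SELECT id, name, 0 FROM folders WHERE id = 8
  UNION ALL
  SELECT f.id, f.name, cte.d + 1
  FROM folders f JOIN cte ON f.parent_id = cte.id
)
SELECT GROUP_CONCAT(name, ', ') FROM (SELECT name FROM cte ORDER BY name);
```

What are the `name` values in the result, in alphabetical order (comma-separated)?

Base: id=8 (usr) at d 0.
Iteration 1: rows with parent_id in {8} -> lib (id 9, d 1), proj (id 14, d 1).
Iteration 2: rows with parent_id in {9,14} -> docs (id 12, d 2), backup (id 13, d 2).
Iteration 3: no rows with parent_id in {12,13}; recursion stops.

backup, docs, lib, proj, usr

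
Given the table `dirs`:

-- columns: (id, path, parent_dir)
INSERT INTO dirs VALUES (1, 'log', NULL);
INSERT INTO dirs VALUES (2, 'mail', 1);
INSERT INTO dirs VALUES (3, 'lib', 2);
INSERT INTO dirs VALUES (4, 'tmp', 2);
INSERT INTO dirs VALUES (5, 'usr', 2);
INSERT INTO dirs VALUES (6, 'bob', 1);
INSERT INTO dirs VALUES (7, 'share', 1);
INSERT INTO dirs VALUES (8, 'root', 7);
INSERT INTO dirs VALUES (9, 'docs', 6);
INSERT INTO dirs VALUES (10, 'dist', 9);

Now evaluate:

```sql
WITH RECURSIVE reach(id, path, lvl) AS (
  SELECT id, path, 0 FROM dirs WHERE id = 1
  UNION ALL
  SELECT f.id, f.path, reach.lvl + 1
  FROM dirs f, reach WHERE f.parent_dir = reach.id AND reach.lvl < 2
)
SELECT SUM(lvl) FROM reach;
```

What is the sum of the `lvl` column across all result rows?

Base: id=1 (log) at lvl 0.
Iteration 1: rows with parent_dir in {1} -> mail (id 2, lvl 1), bob (id 6, lvl 1), share (id 7, lvl 1).
Iteration 2: rows with parent_dir in {2,6,7} -> lib (id 3, lvl 2), tmp (id 4, lvl 2), usr (id 5, lvl 2), root (id 8, lvl 2), docs (id 9, lvl 2).
Iteration 3: lvl < 2 fails for all current rows; recursion stops.
SUM(lvl) = 0 + 1 + 1 + 1 + 2 + 2 + 2 + 2 + 2 = 13.

13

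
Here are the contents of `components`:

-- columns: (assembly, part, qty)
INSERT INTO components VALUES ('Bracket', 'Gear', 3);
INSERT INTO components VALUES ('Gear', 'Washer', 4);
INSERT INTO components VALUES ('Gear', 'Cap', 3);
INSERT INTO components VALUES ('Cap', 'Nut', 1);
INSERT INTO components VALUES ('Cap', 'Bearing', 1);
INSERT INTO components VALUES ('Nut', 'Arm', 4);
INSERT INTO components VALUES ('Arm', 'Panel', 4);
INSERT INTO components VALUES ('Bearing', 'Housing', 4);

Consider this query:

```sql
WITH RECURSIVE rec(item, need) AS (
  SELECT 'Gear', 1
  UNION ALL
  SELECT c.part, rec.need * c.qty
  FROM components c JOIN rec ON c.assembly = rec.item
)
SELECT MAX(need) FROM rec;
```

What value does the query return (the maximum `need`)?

48

Base: (Gear, need=1).
Iteration 1: components of {Gear} -> Cap = 1*3 = 3, Washer = 1*4 = 4.
Iteration 2: components of {Cap,Washer} -> Bearing = 3*1 = 3, Nut = 3*1 = 3.
Iteration 3: components of {Bearing,Nut} -> Arm = 3*4 = 12, Housing = 3*4 = 12.
Iteration 4: components of {Arm,Housing} -> Panel = 12*4 = 48.
Iteration 5: no further components; recursion stops.
need values: 1, 4, 3, 3, 3, 12, 12, 48; the maximum is 48.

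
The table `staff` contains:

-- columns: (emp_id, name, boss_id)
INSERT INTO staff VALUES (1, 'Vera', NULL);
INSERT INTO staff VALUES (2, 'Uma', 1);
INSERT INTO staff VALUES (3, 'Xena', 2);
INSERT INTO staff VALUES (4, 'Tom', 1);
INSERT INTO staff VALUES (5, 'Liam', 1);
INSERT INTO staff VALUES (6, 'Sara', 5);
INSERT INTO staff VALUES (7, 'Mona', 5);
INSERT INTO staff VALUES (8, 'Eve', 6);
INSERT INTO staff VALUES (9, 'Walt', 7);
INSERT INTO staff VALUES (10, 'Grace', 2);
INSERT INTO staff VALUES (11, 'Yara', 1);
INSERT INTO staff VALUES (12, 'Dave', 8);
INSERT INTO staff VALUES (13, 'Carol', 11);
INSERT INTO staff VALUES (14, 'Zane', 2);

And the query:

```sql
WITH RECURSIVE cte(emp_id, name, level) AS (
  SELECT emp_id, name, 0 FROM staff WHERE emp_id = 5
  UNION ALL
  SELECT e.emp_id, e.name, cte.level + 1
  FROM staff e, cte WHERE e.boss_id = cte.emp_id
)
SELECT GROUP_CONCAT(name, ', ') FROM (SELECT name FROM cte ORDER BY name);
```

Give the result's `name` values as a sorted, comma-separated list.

Dave, Eve, Liam, Mona, Sara, Walt

Base: emp_id=5 (Liam) at level 0.
Iteration 1: rows with boss_id in {5} -> Sara (id 6, level 1), Mona (id 7, level 1).
Iteration 2: rows with boss_id in {6,7} -> Eve (id 8, level 2), Walt (id 9, level 2).
Iteration 3: rows with boss_id in {8,9} -> Dave (id 12, level 3).
Iteration 4: no rows with boss_id in {12}; recursion stops.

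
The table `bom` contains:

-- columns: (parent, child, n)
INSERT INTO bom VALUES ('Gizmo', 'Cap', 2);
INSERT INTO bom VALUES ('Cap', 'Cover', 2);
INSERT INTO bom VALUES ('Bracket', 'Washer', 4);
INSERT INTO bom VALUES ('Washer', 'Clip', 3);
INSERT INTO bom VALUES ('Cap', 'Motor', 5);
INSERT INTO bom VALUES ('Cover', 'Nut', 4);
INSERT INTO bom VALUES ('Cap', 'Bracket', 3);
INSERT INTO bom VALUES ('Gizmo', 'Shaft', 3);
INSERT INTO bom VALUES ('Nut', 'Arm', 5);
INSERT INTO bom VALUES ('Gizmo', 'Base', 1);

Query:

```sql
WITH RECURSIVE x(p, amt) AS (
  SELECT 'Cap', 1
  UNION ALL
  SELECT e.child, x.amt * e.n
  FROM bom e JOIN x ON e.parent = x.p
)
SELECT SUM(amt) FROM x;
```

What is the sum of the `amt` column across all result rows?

Base: (Cap, amt=1).
Iteration 1: components of {Cap} -> Bracket = 1*3 = 3, Cover = 1*2 = 2, Motor = 1*5 = 5.
Iteration 2: components of {Bracket,Cover,Motor} -> Nut = 2*4 = 8, Washer = 3*4 = 12.
Iteration 3: components of {Nut,Washer} -> Arm = 8*5 = 40, Clip = 12*3 = 36.
Iteration 4: no further components; recursion stops.
SUM(amt) = 1 + 3 + 2 + 5 + 12 + 8 + 36 + 40 = 107.

107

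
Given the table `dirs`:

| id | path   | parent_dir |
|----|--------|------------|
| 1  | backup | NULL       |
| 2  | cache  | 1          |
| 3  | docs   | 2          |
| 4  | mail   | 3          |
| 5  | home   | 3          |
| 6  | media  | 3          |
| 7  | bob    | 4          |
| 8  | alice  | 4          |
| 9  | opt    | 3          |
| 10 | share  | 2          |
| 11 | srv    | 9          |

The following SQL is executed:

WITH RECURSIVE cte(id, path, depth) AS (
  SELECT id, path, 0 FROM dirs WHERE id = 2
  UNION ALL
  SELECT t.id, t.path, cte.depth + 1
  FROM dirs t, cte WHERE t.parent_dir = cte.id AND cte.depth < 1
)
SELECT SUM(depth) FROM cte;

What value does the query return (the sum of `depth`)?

Base: id=2 (cache) at depth 0.
Iteration 1: rows with parent_dir in {2} -> docs (id 3, depth 1), share (id 10, depth 1).
Iteration 2: depth < 1 fails for all current rows; recursion stops.
SUM(depth) = 0 + 1 + 1 = 2.

2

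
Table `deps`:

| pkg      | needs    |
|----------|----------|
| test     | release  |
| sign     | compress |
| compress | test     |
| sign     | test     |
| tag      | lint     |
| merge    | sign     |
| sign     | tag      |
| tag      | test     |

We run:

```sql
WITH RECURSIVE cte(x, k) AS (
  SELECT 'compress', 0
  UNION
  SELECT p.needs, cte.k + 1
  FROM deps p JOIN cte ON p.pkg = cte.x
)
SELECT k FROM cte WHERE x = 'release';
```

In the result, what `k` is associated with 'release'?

2

Base: (compress, k=0).
Iteration 1: edges from {compress} -> (test, k=1).
Iteration 2: edges from {test} -> (release, k=2).
Iteration 3: no outgoing edges from {release}; recursion stops.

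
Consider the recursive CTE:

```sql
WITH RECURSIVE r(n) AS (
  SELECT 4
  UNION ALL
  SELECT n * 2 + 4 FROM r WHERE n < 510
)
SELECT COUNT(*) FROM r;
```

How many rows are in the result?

Base: n=4.
Iteration 1: 4 < 510 holds -> n = 4 * 2 + 4 = 12.
Iteration 2: 12 < 510 holds -> n = 12 * 2 + 4 = 28.
Iteration 3: 28 < 510 holds -> n = 28 * 2 + 4 = 60.
Iteration 4: 60 < 510 holds -> n = 60 * 2 + 4 = 124.
Iteration 5: 124 < 510 holds -> n = 124 * 2 + 4 = 252.
Iteration 6: 252 < 510 holds -> n = 252 * 2 + 4 = 508.
Iteration 7: 508 < 510 holds -> n = 508 * 2 + 4 = 1020.
Iteration 8: 1020 < 510 fails; recursion stops.
Total rows emitted: 8.

8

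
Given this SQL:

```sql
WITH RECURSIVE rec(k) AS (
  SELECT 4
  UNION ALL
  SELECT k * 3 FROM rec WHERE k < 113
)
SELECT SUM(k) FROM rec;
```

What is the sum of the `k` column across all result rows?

484

Base: k=4.
Iteration 1: 4 < 113 holds -> k = 4 * 3 = 12.
Iteration 2: 12 < 113 holds -> k = 12 * 3 = 36.
Iteration 3: 36 < 113 holds -> k = 36 * 3 = 108.
Iteration 4: 108 < 113 holds -> k = 108 * 3 = 324.
Iteration 5: 324 < 113 fails; recursion stops.
SUM(k) = 4 + 12 + 36 + 108 + 324 = 484.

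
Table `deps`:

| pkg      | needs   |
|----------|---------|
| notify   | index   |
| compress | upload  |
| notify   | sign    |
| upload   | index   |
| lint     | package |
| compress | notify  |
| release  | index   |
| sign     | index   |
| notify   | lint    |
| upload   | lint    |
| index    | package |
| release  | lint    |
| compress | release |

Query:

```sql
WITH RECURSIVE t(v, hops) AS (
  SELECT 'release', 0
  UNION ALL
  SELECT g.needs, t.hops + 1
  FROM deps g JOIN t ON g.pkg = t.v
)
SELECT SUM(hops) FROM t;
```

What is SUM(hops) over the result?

6

Base: (release, hops=0).
Iteration 1: edges from {release} -> (index, hops=1), (lint, hops=1).
Iteration 2: edges from {index,lint} -> (package, hops=2) x2. [UNION ALL keeps all 2 new rows, including repeats]
Iteration 3: no outgoing edges from {package}; recursion stops.
SUM(hops) = 0 + 1 + 1 + 2 + 2 = 6.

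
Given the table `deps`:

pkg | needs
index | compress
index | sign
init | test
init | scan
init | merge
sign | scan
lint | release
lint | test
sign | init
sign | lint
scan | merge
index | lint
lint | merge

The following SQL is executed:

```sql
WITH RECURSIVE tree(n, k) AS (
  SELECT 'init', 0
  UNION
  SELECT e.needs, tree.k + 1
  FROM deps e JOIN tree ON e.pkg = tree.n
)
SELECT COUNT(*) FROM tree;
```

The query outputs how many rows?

Base: (init, k=0).
Iteration 1: edges from {init} -> (merge, k=1), (scan, k=1), (test, k=1).
Iteration 2: edges from {merge,scan,test} -> (merge, k=2).
Iteration 3: no outgoing edges from {merge}; recursion stops.
Total rows emitted: 5.

5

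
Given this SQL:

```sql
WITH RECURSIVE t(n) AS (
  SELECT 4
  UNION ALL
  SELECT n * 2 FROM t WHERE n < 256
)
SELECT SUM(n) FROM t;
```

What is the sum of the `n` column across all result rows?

Base: n=4.
Iteration 1: 4 < 256 holds -> n = 4 * 2 = 8.
Iteration 2: 8 < 256 holds -> n = 8 * 2 = 16.
Iteration 3: 16 < 256 holds -> n = 16 * 2 = 32.
Iteration 4: 32 < 256 holds -> n = 32 * 2 = 64.
Iteration 5: 64 < 256 holds -> n = 64 * 2 = 128.
Iteration 6: 128 < 256 holds -> n = 128 * 2 = 256.
Iteration 7: 256 < 256 fails; recursion stops.
SUM(n) = 4 + 8 + 16 + 32 + 64 + 128 + 256 = 508.

508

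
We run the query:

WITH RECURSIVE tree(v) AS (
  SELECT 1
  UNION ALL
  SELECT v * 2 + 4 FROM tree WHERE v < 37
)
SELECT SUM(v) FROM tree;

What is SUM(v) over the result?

135

Base: v=1.
Iteration 1: 1 < 37 holds -> v = 1 * 2 + 4 = 6.
Iteration 2: 6 < 37 holds -> v = 6 * 2 + 4 = 16.
Iteration 3: 16 < 37 holds -> v = 16 * 2 + 4 = 36.
Iteration 4: 36 < 37 holds -> v = 36 * 2 + 4 = 76.
Iteration 5: 76 < 37 fails; recursion stops.
SUM(v) = 1 + 6 + 16 + 36 + 76 = 135.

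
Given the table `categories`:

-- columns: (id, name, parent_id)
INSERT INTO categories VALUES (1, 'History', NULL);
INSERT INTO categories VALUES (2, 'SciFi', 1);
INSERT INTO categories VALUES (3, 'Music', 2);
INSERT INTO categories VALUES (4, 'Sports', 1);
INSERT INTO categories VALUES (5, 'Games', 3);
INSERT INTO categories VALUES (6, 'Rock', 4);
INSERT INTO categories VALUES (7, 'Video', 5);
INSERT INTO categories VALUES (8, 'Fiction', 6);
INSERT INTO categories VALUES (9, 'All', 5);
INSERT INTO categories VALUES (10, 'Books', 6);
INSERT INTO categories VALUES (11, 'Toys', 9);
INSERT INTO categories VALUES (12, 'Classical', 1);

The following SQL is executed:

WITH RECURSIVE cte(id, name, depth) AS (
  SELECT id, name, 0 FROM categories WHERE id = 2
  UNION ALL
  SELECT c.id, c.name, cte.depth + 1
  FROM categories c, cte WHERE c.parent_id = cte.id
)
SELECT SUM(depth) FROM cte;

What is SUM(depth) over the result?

Base: id=2 (SciFi) at depth 0.
Iteration 1: rows with parent_id in {2} -> Music (id 3, depth 1).
Iteration 2: rows with parent_id in {3} -> Games (id 5, depth 2).
Iteration 3: rows with parent_id in {5} -> Video (id 7, depth 3), All (id 9, depth 3).
Iteration 4: rows with parent_id in {7,9} -> Toys (id 11, depth 4).
Iteration 5: no rows with parent_id in {11}; recursion stops.
SUM(depth) = 0 + 1 + 2 + 3 + 3 + 4 = 13.

13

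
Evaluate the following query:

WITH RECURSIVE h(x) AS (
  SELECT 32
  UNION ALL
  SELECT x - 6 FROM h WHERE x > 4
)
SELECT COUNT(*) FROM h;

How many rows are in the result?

6

Base: x=32.
Iteration 1: 32 > 4 holds -> x = 32 - 6 = 26.
Iteration 2: 26 > 4 holds -> x = 26 - 6 = 20.
Iteration 3: 20 > 4 holds -> x = 20 - 6 = 14.
Iteration 4: 14 > 4 holds -> x = 14 - 6 = 8.
Iteration 5: 8 > 4 holds -> x = 8 - 6 = 2.
Iteration 6: 2 > 4 fails; recursion stops.
Total rows emitted: 6.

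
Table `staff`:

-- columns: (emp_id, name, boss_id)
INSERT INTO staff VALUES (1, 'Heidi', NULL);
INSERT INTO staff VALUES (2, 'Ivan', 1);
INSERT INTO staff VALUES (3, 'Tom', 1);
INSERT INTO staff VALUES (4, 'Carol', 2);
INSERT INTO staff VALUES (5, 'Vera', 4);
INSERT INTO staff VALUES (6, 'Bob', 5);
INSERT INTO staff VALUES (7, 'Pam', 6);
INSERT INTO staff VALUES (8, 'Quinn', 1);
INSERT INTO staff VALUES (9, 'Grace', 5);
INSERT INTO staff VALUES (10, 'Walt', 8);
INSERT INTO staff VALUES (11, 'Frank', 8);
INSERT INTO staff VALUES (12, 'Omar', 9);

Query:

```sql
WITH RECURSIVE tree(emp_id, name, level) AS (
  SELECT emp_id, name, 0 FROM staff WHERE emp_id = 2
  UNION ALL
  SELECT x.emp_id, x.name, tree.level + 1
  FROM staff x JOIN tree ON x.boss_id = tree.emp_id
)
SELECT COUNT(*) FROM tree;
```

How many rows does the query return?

7

Base: emp_id=2 (Ivan) at level 0.
Iteration 1: rows with boss_id in {2} -> Carol (id 4, level 1).
Iteration 2: rows with boss_id in {4} -> Vera (id 5, level 2).
Iteration 3: rows with boss_id in {5} -> Bob (id 6, level 3), Grace (id 9, level 3).
Iteration 4: rows with boss_id in {6,9} -> Pam (id 7, level 4), Omar (id 12, level 4).
Iteration 5: no rows with boss_id in {7,12}; recursion stops.
Total rows emitted: 7.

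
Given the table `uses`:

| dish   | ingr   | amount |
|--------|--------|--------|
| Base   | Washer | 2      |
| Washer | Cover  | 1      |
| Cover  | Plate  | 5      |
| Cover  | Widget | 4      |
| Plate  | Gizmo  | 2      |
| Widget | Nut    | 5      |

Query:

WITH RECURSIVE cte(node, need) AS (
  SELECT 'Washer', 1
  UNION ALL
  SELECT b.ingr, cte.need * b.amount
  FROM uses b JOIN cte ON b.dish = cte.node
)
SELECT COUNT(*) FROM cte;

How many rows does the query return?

6

Base: (Washer, need=1).
Iteration 1: components of {Washer} -> Cover = 1*1 = 1.
Iteration 2: components of {Cover} -> Plate = 1*5 = 5, Widget = 1*4 = 4.
Iteration 3: components of {Plate,Widget} -> Gizmo = 5*2 = 10, Nut = 4*5 = 20.
Iteration 4: no further components; recursion stops.
Total rows emitted: 6.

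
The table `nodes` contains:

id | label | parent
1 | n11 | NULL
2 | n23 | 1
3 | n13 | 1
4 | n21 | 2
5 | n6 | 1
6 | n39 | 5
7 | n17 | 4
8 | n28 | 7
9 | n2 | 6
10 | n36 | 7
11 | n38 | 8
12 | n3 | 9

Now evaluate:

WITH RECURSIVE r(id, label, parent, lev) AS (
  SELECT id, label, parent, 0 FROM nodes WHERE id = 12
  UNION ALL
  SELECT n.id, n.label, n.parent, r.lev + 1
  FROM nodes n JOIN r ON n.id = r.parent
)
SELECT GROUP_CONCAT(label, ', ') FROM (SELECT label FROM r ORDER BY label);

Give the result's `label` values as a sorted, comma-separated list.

n11, n2, n3, n39, n6

Base: id=12 (n3), parent=9, lev 0.
Iteration 1: join on id=9 -> n2 (id 9, parent=6, lev 1).
Iteration 2: join on id=6 -> n39 (id 6, parent=5, lev 2).
Iteration 3: join on id=5 -> n6 (id 5, parent=1, lev 3).
Iteration 4: join on id=1 -> n11 (id 1, parent=NULL, lev 4).
Iteration 5: parent is NULL; no match; recursion stops.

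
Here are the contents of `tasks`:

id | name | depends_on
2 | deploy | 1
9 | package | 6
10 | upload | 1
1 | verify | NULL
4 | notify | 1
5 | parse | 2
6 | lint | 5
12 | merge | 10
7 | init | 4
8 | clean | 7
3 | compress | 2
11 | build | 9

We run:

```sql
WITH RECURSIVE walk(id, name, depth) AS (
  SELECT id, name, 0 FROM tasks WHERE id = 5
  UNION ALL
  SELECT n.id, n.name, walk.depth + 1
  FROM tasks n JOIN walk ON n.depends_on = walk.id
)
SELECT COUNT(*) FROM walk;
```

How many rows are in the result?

4

Base: id=5 (parse) at depth 0.
Iteration 1: rows with depends_on in {5} -> lint (id 6, depth 1).
Iteration 2: rows with depends_on in {6} -> package (id 9, depth 2).
Iteration 3: rows with depends_on in {9} -> build (id 11, depth 3).
Iteration 4: no rows with depends_on in {11}; recursion stops.
Total rows emitted: 4.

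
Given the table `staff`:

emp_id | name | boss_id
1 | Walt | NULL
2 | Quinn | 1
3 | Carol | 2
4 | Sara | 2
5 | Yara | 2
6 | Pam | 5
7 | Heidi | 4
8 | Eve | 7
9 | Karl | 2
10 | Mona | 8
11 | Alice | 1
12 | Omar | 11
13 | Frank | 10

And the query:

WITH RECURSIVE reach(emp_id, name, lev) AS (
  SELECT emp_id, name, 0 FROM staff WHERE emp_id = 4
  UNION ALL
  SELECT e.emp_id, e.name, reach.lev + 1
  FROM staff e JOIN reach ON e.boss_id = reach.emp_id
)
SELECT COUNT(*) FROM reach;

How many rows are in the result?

Base: emp_id=4 (Sara) at lev 0.
Iteration 1: rows with boss_id in {4} -> Heidi (id 7, lev 1).
Iteration 2: rows with boss_id in {7} -> Eve (id 8, lev 2).
Iteration 3: rows with boss_id in {8} -> Mona (id 10, lev 3).
Iteration 4: rows with boss_id in {10} -> Frank (id 13, lev 4).
Iteration 5: no rows with boss_id in {13}; recursion stops.
Total rows emitted: 5.

5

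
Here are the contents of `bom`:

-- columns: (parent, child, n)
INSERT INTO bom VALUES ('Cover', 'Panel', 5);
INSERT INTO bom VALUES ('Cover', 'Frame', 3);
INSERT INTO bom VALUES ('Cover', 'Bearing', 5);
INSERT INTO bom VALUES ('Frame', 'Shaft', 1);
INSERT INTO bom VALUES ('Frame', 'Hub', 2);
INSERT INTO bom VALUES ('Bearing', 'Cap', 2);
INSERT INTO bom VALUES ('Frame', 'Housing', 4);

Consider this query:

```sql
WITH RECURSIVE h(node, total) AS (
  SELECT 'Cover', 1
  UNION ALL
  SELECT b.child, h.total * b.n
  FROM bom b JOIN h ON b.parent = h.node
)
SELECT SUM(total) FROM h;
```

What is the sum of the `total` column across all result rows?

Base: (Cover, total=1).
Iteration 1: components of {Cover} -> Bearing = 1*5 = 5, Frame = 1*3 = 3, Panel = 1*5 = 5.
Iteration 2: components of {Bearing,Frame,Panel} -> Cap = 5*2 = 10, Housing = 3*4 = 12, Hub = 3*2 = 6, Shaft = 3*1 = 3.
Iteration 3: no further components; recursion stops.
SUM(total) = 1 + 5 + 3 + 5 + 3 + 6 + 12 + 10 = 45.

45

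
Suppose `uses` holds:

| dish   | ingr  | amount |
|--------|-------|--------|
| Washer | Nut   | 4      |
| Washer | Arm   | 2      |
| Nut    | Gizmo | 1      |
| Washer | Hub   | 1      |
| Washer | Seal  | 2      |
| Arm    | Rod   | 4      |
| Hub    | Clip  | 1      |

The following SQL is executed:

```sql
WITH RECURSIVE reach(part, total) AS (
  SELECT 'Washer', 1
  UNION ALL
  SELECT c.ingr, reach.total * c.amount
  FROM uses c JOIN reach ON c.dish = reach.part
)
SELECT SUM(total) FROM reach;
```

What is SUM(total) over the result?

23

Base: (Washer, total=1).
Iteration 1: components of {Washer} -> Arm = 1*2 = 2, Hub = 1*1 = 1, Nut = 1*4 = 4, Seal = 1*2 = 2.
Iteration 2: components of {Arm,Hub,Nut,Seal} -> Clip = 1*1 = 1, Gizmo = 4*1 = 4, Rod = 2*4 = 8.
Iteration 3: no further components; recursion stops.
SUM(total) = 1 + 4 + 2 + 1 + 2 + 4 + 8 + 1 = 23.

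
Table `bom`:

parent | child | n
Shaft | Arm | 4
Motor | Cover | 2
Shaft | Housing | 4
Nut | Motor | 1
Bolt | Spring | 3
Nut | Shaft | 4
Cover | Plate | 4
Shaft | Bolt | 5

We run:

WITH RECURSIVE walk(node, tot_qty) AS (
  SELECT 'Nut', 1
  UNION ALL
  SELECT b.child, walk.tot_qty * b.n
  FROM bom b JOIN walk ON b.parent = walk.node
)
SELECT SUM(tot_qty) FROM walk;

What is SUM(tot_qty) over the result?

Base: (Nut, tot_qty=1).
Iteration 1: components of {Nut} -> Motor = 1*1 = 1, Shaft = 1*4 = 4.
Iteration 2: components of {Motor,Shaft} -> Arm = 4*4 = 16, Bolt = 4*5 = 20, Cover = 1*2 = 2, Housing = 4*4 = 16.
Iteration 3: components of {Arm,Bolt,Cover,Housing} -> Plate = 2*4 = 8, Spring = 20*3 = 60.
Iteration 4: no further components; recursion stops.
SUM(tot_qty) = 1 + 4 + 1 + 16 + 20 + 16 + 2 + 60 + 8 = 128.

128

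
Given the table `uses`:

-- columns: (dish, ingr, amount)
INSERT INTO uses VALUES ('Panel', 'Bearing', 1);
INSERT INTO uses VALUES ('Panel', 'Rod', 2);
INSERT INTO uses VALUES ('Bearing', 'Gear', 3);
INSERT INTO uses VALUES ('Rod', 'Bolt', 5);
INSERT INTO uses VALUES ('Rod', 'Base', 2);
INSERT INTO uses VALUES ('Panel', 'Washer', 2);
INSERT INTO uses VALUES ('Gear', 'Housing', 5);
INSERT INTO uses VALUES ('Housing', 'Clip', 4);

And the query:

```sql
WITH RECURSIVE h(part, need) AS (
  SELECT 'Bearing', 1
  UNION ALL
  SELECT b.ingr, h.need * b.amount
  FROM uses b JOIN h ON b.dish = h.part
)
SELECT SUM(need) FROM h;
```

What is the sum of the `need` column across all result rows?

79

Base: (Bearing, need=1).
Iteration 1: components of {Bearing} -> Gear = 1*3 = 3.
Iteration 2: components of {Gear} -> Housing = 3*5 = 15.
Iteration 3: components of {Housing} -> Clip = 15*4 = 60.
Iteration 4: no further components; recursion stops.
SUM(need) = 1 + 3 + 15 + 60 = 79.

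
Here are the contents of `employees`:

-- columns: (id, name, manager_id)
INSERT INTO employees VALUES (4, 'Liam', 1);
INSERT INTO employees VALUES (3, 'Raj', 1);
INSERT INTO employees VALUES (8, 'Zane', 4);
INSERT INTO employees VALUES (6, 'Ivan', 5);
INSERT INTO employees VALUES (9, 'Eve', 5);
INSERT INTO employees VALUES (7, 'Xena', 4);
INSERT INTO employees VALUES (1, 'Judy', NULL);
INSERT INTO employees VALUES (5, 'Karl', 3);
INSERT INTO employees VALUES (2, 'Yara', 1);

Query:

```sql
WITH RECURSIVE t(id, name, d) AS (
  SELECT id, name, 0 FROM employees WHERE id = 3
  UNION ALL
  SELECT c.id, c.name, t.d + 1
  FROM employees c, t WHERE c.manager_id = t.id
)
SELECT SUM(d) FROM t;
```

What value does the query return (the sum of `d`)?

Base: id=3 (Raj) at d 0.
Iteration 1: rows with manager_id in {3} -> Karl (id 5, d 1).
Iteration 2: rows with manager_id in {5} -> Ivan (id 6, d 2), Eve (id 9, d 2).
Iteration 3: no rows with manager_id in {6,9}; recursion stops.
SUM(d) = 0 + 1 + 2 + 2 = 5.

5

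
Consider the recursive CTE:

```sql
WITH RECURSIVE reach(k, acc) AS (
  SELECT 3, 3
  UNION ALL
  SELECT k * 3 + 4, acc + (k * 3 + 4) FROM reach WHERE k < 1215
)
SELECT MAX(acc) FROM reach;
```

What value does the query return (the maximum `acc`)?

Base: k=3, acc=3.
Iteration 1: 3 < 1215 holds -> k = 3 * 3 + 4 = 13, acc = 3 + 13 = 16.
Iteration 2: 13 < 1215 holds -> k = 13 * 3 + 4 = 43, acc = 16 + 43 = 59.
Iteration 3: 43 < 1215 holds -> k = 43 * 3 + 4 = 133, acc = 59 + 133 = 192.
Iteration 4: 133 < 1215 holds -> k = 133 * 3 + 4 = 403, acc = 192 + 403 = 595.
Iteration 5: 403 < 1215 holds -> k = 403 * 3 + 4 = 1213, acc = 595 + 1213 = 1808.
Iteration 6: 1213 < 1215 holds -> k = 1213 * 3 + 4 = 3643, acc = 1808 + 3643 = 5451.
Iteration 7: 3643 < 1215 fails; recursion stops.
acc values: 3, 16, 59, 192, 595, 1808, 5451; the maximum is 5451.

5451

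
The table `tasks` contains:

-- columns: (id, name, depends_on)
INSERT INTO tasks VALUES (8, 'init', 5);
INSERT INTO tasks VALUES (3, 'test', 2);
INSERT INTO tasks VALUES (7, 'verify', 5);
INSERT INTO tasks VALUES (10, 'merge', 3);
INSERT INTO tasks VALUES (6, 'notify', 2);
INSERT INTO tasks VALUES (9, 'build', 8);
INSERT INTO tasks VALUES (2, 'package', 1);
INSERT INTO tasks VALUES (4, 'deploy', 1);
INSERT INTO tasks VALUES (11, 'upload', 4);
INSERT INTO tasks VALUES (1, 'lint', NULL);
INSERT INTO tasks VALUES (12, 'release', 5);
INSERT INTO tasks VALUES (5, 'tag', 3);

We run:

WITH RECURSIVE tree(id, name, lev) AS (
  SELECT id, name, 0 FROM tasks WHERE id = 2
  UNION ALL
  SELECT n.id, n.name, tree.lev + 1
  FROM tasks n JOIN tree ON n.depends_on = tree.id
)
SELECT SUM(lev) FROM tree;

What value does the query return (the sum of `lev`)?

Base: id=2 (package) at lev 0.
Iteration 1: rows with depends_on in {2} -> test (id 3, lev 1), notify (id 6, lev 1).
Iteration 2: rows with depends_on in {3,6} -> tag (id 5, lev 2), merge (id 10, lev 2).
Iteration 3: rows with depends_on in {5,10} -> verify (id 7, lev 3), init (id 8, lev 3), release (id 12, lev 3).
Iteration 4: rows with depends_on in {7,8,12} -> build (id 9, lev 4).
Iteration 5: no rows with depends_on in {9}; recursion stops.
SUM(lev) = 0 + 1 + 1 + 2 + 2 + 3 + 3 + 3 + 4 = 19.

19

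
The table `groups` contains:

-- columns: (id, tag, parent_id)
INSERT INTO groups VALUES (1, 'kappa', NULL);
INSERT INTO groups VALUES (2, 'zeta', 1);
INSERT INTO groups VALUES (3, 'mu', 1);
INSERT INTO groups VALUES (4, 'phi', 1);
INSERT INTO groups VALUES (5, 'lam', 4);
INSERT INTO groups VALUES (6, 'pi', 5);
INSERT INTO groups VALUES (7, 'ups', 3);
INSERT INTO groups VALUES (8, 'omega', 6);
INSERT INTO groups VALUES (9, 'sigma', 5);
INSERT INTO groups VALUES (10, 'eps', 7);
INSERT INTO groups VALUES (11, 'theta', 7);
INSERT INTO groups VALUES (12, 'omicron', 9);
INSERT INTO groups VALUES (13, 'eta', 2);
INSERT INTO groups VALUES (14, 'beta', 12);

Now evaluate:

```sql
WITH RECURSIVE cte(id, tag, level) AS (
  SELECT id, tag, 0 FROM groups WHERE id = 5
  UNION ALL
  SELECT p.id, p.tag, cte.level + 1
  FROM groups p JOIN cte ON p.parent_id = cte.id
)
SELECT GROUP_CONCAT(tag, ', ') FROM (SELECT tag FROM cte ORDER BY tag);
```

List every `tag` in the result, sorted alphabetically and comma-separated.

Base: id=5 (lam) at level 0.
Iteration 1: rows with parent_id in {5} -> pi (id 6, level 1), sigma (id 9, level 1).
Iteration 2: rows with parent_id in {6,9} -> omega (id 8, level 2), omicron (id 12, level 2).
Iteration 3: rows with parent_id in {8,12} -> beta (id 14, level 3).
Iteration 4: no rows with parent_id in {14}; recursion stops.

beta, lam, omega, omicron, pi, sigma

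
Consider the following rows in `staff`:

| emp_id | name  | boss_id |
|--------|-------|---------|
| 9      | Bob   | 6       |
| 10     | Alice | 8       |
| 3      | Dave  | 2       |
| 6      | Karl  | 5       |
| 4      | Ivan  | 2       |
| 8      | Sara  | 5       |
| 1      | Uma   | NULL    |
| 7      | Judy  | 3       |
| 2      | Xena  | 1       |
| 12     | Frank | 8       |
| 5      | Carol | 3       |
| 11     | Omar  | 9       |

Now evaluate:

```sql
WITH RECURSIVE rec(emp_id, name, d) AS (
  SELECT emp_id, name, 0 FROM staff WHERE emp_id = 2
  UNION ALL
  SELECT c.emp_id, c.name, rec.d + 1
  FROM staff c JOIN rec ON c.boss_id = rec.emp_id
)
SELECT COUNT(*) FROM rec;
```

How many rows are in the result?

Base: emp_id=2 (Xena) at d 0.
Iteration 1: rows with boss_id in {2} -> Dave (id 3, d 1), Ivan (id 4, d 1).
Iteration 2: rows with boss_id in {3,4} -> Carol (id 5, d 2), Judy (id 7, d 2).
Iteration 3: rows with boss_id in {5,7} -> Karl (id 6, d 3), Sara (id 8, d 3).
Iteration 4: rows with boss_id in {6,8} -> Bob (id 9, d 4), Alice (id 10, d 4), Frank (id 12, d 4).
Iteration 5: rows with boss_id in {9,10,12} -> Omar (id 11, d 5).
Iteration 6: no rows with boss_id in {11}; recursion stops.
Total rows emitted: 11.

11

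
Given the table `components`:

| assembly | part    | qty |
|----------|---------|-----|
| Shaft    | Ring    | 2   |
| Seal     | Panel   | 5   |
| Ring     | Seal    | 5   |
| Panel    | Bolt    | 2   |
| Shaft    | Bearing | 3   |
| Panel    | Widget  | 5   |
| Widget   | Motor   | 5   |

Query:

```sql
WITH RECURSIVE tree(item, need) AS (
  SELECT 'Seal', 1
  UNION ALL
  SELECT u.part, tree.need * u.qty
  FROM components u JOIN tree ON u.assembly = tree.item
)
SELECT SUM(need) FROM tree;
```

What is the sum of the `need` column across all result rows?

Base: (Seal, need=1).
Iteration 1: components of {Seal} -> Panel = 1*5 = 5.
Iteration 2: components of {Panel} -> Bolt = 5*2 = 10, Widget = 5*5 = 25.
Iteration 3: components of {Bolt,Widget} -> Motor = 25*5 = 125.
Iteration 4: no further components; recursion stops.
SUM(need) = 1 + 5 + 25 + 10 + 125 = 166.

166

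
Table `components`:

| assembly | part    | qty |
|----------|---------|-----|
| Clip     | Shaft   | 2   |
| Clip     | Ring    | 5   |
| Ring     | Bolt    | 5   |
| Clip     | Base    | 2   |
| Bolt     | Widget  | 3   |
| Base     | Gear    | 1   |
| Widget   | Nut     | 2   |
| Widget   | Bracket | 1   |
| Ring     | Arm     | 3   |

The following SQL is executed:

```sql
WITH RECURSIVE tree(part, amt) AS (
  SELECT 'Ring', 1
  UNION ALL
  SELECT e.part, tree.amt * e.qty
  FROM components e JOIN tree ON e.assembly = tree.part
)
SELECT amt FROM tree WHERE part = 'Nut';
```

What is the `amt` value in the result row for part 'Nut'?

30

Base: (Ring, amt=1).
Iteration 1: components of {Ring} -> Arm = 1*3 = 3, Bolt = 1*5 = 5.
Iteration 2: components of {Arm,Bolt} -> Widget = 5*3 = 15.
Iteration 3: components of {Widget} -> Bracket = 15*1 = 15, Nut = 15*2 = 30.
Iteration 4: no further components; recursion stops.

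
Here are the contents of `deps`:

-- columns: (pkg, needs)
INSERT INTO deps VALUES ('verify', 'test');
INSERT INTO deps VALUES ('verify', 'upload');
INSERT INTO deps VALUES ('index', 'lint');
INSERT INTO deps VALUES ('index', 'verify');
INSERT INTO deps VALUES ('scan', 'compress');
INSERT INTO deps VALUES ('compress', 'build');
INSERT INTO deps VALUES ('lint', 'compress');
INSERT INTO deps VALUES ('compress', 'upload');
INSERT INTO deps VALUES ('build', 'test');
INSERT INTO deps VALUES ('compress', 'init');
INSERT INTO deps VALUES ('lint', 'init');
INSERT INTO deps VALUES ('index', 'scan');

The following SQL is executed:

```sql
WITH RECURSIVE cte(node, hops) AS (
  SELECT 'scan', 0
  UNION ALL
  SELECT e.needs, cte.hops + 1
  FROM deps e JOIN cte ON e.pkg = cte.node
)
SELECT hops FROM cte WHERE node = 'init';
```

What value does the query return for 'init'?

2

Base: (scan, hops=0).
Iteration 1: edges from {scan} -> (compress, hops=1).
Iteration 2: edges from {compress} -> (build, hops=2), (init, hops=2), (upload, hops=2).
Iteration 3: edges from {build,init,upload} -> (test, hops=3).
Iteration 4: no outgoing edges from {test}; recursion stops.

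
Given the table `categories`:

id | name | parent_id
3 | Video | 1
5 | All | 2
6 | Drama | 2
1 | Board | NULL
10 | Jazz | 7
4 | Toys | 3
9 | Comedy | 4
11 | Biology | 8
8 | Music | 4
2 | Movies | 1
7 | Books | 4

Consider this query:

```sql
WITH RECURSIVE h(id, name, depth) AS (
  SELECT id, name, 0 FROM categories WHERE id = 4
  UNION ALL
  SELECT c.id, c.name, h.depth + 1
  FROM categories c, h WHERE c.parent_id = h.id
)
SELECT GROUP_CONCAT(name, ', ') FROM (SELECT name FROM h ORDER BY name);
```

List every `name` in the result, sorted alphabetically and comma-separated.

Base: id=4 (Toys) at depth 0.
Iteration 1: rows with parent_id in {4} -> Books (id 7, depth 1), Music (id 8, depth 1), Comedy (id 9, depth 1).
Iteration 2: rows with parent_id in {7,8,9} -> Jazz (id 10, depth 2), Biology (id 11, depth 2).
Iteration 3: no rows with parent_id in {10,11}; recursion stops.

Biology, Books, Comedy, Jazz, Music, Toys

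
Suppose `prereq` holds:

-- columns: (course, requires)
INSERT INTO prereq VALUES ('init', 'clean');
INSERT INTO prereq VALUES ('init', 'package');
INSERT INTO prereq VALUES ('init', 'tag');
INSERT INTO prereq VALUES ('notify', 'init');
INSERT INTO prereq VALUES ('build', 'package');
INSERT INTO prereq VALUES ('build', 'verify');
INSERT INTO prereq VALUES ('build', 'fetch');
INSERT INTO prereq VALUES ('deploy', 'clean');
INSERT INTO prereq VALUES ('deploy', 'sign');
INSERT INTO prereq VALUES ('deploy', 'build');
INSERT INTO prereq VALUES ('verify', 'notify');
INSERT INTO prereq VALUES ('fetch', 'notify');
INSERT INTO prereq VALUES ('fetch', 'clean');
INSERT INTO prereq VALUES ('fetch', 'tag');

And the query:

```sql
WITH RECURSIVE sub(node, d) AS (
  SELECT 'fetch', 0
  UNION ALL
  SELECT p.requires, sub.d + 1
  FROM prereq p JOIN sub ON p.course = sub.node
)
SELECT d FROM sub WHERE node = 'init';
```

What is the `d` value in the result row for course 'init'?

Base: (fetch, d=0).
Iteration 1: edges from {fetch} -> (clean, d=1), (notify, d=1), (tag, d=1).
Iteration 2: edges from {clean,notify,tag} -> (init, d=2).
Iteration 3: edges from {init} -> (clean, d=3), (package, d=3), (tag, d=3).
Iteration 4: no outgoing edges from {clean,package,tag}; recursion stops.

2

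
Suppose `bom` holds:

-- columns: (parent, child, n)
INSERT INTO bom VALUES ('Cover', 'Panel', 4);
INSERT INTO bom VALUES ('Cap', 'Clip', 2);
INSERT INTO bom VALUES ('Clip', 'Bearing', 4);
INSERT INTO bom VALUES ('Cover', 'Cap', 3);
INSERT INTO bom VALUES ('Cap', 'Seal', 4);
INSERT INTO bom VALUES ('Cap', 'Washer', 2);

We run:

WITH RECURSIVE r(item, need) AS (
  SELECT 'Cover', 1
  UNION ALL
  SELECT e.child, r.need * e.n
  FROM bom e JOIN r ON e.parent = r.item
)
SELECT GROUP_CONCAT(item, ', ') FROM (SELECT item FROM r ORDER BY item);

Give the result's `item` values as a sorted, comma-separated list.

Bearing, Cap, Clip, Cover, Panel, Seal, Washer

Base: (Cover, need=1).
Iteration 1: components of {Cover} -> Cap = 1*3 = 3, Panel = 1*4 = 4.
Iteration 2: components of {Cap,Panel} -> Clip = 3*2 = 6, Seal = 3*4 = 12, Washer = 3*2 = 6.
Iteration 3: components of {Clip,Seal,Washer} -> Bearing = 6*4 = 24.
Iteration 4: no further components; recursion stops.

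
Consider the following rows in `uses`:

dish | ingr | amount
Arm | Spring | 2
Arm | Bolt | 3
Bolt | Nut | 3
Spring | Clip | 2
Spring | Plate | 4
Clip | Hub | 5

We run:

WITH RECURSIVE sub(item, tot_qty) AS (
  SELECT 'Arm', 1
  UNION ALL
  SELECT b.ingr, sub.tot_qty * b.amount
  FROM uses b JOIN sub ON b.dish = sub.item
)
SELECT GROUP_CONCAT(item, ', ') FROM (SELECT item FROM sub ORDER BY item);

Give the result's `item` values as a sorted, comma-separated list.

Base: (Arm, tot_qty=1).
Iteration 1: components of {Arm} -> Bolt = 1*3 = 3, Spring = 1*2 = 2.
Iteration 2: components of {Bolt,Spring} -> Clip = 2*2 = 4, Nut = 3*3 = 9, Plate = 2*4 = 8.
Iteration 3: components of {Clip,Nut,Plate} -> Hub = 4*5 = 20.
Iteration 4: no further components; recursion stops.

Arm, Bolt, Clip, Hub, Nut, Plate, Spring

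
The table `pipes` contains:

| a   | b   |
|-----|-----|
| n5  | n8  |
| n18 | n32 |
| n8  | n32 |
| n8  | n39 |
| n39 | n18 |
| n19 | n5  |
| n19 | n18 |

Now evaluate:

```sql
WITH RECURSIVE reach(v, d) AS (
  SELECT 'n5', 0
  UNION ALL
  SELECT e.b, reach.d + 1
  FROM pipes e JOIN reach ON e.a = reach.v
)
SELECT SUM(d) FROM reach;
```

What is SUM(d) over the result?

12

Base: (n5, d=0).
Iteration 1: edges from {n5} -> (n8, d=1).
Iteration 2: edges from {n8} -> (n32, d=2), (n39, d=2).
Iteration 3: edges from {n32,n39} -> (n18, d=3).
Iteration 4: edges from {n18} -> (n32, d=4).
Iteration 5: no outgoing edges from {n32}; recursion stops.
SUM(d) = 0 + 1 + 2 + 2 + 3 + 4 = 12.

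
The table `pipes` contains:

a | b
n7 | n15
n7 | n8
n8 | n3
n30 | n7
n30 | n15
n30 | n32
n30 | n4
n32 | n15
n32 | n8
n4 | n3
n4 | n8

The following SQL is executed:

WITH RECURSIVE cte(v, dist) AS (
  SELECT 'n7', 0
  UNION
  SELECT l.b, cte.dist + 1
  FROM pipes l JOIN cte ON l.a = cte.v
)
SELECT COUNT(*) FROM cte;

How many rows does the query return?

Base: (n7, dist=0).
Iteration 1: edges from {n7} -> (n15, dist=1), (n8, dist=1).
Iteration 2: edges from {n15,n8} -> (n3, dist=2).
Iteration 3: no outgoing edges from {n3}; recursion stops.
Total rows emitted: 4.

4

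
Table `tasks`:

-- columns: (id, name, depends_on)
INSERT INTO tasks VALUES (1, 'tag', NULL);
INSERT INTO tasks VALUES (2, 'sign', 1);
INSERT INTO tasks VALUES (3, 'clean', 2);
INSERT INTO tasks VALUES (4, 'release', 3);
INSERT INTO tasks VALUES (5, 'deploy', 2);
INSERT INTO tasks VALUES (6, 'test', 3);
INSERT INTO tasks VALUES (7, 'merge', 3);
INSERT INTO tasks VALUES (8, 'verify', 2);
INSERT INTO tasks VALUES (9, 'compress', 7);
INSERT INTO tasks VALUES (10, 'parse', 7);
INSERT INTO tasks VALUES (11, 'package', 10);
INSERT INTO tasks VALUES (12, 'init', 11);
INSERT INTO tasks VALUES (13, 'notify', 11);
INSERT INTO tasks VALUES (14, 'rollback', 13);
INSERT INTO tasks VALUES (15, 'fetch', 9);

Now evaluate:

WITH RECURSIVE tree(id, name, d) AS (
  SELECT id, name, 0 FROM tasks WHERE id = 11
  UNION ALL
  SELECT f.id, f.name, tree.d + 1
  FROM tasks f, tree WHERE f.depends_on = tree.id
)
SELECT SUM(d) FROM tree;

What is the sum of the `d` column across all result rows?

4

Base: id=11 (package) at d 0.
Iteration 1: rows with depends_on in {11} -> init (id 12, d 1), notify (id 13, d 1).
Iteration 2: rows with depends_on in {12,13} -> rollback (id 14, d 2).
Iteration 3: no rows with depends_on in {14}; recursion stops.
SUM(d) = 0 + 1 + 1 + 2 = 4.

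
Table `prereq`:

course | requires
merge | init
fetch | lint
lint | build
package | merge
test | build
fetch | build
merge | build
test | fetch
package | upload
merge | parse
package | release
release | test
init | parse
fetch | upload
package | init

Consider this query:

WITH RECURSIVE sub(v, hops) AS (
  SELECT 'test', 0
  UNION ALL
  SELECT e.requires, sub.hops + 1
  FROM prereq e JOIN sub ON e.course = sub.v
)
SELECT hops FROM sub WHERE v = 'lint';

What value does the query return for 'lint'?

Base: (test, hops=0).
Iteration 1: edges from {test} -> (build, hops=1), (fetch, hops=1).
Iteration 2: edges from {build,fetch} -> (build, hops=2), (lint, hops=2), (upload, hops=2).
Iteration 3: edges from {build,lint,upload} -> (build, hops=3).
Iteration 4: no outgoing edges from {build}; recursion stops.

2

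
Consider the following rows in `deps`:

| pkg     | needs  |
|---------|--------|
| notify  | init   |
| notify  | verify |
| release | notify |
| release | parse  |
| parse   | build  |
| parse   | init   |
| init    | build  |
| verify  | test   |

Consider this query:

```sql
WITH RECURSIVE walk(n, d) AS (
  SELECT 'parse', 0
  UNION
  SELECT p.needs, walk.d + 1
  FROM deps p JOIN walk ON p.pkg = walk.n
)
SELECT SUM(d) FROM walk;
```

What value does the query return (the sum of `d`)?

Base: (parse, d=0).
Iteration 1: edges from {parse} -> (build, d=1), (init, d=1).
Iteration 2: edges from {build,init} -> (build, d=2).
Iteration 3: no outgoing edges from {build}; recursion stops.
SUM(d) = 0 + 1 + 1 + 2 = 4.

4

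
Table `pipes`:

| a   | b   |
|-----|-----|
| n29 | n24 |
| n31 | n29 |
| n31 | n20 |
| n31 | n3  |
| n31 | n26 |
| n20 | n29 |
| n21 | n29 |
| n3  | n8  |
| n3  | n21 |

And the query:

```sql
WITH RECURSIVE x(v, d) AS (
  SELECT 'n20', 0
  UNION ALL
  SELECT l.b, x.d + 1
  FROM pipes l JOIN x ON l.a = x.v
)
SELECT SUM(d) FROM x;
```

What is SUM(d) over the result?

Base: (n20, d=0).
Iteration 1: edges from {n20} -> (n29, d=1).
Iteration 2: edges from {n29} -> (n24, d=2).
Iteration 3: no outgoing edges from {n24}; recursion stops.
SUM(d) = 0 + 1 + 2 = 3.

3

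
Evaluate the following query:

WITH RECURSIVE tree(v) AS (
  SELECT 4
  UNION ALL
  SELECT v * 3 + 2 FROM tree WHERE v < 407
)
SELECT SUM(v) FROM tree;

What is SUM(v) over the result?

1814

Base: v=4.
Iteration 1: 4 < 407 holds -> v = 4 * 3 + 2 = 14.
Iteration 2: 14 < 407 holds -> v = 14 * 3 + 2 = 44.
Iteration 3: 44 < 407 holds -> v = 44 * 3 + 2 = 134.
Iteration 4: 134 < 407 holds -> v = 134 * 3 + 2 = 404.
Iteration 5: 404 < 407 holds -> v = 404 * 3 + 2 = 1214.
Iteration 6: 1214 < 407 fails; recursion stops.
SUM(v) = 4 + 14 + 44 + 134 + 404 + 1214 = 1814.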